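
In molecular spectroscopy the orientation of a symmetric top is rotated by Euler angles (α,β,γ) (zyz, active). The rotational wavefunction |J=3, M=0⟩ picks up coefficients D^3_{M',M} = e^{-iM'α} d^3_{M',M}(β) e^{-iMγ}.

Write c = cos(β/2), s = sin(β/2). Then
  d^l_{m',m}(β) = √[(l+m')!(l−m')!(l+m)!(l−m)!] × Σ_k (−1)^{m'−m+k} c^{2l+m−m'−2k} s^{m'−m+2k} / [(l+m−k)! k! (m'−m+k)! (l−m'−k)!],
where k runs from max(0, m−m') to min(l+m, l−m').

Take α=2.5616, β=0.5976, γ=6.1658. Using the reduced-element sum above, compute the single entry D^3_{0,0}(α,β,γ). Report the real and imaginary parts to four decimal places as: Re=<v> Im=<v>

Re=0.1724 Im=0.0000

Split into d^3_{0,0}(β=0.5976) × two z-phases.
With c≡cos(β/2)=0.955690 and s≡sin(β/2)=0.294374, N=[6·6·6·6]^{1/2}=36.000000
Admissible k: 0..3 (factorial args all ≥0)
  k=0: (−1)^0·36.0000/(36)·0.9557^6·0.2944^0 = +0.761910
  k=1: (−1)^1·36.0000/(4)·0.9557^4·0.2944^2 = -0.650593
  k=2: (−1)^2·36.0000/(4)·0.9557^2·0.2944^4 = +0.061727
  k=3: (−1)^3·36.0000/(36)·0.9557^0·0.2944^6 = -0.000651
d^3_{0,0}(0.5976) = +0.761910 -0.650593 +0.061727 -0.000651 = +0.172393
D = (+1.000000+0.000000i)·(+0.172393)·(+1.000000+0.000000i) = +0.172393+0.000000i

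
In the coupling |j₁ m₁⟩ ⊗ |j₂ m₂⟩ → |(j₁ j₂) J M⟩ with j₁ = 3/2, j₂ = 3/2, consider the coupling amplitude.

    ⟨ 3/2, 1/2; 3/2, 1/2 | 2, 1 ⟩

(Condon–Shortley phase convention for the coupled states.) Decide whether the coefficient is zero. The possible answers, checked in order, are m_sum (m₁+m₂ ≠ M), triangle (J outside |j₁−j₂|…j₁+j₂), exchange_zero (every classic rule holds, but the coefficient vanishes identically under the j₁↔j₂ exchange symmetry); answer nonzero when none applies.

m-sum: m₁+m₂ = 1/2+1/2 = 1, M = 1  ✓
triangle: |j₁−j₂| = 0 ≤ J = 2 ≤ j₁+j₂ = 3  ✓
exchange: j₁=j₂ and m₁=m₂, and (−1)^(j₁+j₂−J) = (−1)^1 = −1 forces ⟨j₁m₁;j₂m₂|JM⟩ = −⟨j₂m₂;j₁m₁|JM⟩ = −⟨j₁m₁;j₂m₂|JM⟩ ⇒ the coefficient vanishes identically
Racah sum check: Σ_k collapses to 0 ⇒ CG = 0

exchange_zero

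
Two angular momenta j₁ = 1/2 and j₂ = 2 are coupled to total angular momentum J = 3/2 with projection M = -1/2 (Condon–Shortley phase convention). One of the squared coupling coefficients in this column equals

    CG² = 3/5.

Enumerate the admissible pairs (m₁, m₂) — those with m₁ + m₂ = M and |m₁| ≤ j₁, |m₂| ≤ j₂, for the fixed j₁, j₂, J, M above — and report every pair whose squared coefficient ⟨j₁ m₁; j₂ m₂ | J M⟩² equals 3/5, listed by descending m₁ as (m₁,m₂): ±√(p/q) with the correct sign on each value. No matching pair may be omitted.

Admissible pairs with m₁+m₂ = M = -1/2: (-1/2,0), (1/2,-1)
  (m₁,m₂)=(1/2,-1): CG² = 3/5, CG = +√(3/5)   ← matches the target
  (m₁,m₂)=(-1/2,0): CG² = 2/5, CG = −√(2/5)
Pairs with CG² = 3/5: (1/2,-1): +√(3/5)

(1/2,-1): +√(3/5)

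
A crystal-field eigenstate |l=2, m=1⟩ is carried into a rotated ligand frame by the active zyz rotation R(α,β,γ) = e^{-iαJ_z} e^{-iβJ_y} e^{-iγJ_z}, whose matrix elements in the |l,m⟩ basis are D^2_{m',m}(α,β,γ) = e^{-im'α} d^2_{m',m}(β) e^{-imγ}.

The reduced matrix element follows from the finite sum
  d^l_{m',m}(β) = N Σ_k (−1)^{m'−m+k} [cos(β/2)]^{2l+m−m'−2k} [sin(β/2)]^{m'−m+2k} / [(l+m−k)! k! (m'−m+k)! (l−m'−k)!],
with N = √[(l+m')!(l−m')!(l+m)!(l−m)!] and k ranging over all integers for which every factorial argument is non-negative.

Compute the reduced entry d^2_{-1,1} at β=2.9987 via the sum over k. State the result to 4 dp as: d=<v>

d^2_{-1,1}(β=2.9987) via the finite sum:
c=cos(2.998700/2)=0.071386, s=sin(2.998700/2)=0.997449; N=√[1·6·6·1]=6.000000
k∈{2,3} keeps every argument non-negative
  k=2: (−1)^0·6.0000/(2)·0.0714^2·0.9974^2 = +0.015210
  k=3: (−1)^1·6.0000/(6)·0.0714^0·0.9974^4 = -0.989834
d^2_{-1,1}(2.9987) = +0.015210 -0.989834 = -0.974624

d=-0.9746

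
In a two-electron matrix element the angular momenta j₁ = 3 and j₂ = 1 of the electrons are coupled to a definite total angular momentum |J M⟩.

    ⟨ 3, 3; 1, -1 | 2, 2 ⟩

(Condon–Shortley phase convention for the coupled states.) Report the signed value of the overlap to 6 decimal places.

triangle: 2!·4!·0!/7! = 48/5040
(j±m)!: 6!·0!·0!·2!·4!·0! = 34560
prefactor² = (2J+1)·Δ·N² = 11520/7
  k=0: +1/(0!·2!·0!·0!·4!·0!) = 1/48
Σ = 1/48  ⇒  CG² = 11520/7·(1/48)² = 5/7
CG = +√(5/7) = +0.845154

+√(5/7) = +0.845154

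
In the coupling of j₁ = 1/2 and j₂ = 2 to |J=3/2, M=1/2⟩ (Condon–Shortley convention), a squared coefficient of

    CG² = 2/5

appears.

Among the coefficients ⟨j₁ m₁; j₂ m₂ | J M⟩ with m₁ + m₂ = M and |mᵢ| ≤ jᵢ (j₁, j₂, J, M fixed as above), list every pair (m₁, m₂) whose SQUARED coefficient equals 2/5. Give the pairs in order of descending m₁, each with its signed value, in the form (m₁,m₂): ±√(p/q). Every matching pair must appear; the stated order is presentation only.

(1/2,0): +√(2/5)

Admissible pairs with m₁+m₂ = M = 1/2: (-1/2,1), (1/2,0)
  (m₁,m₂)=(1/2,0): CG² = 2/5, CG = +√(2/5)   ← matches the target
  (m₁,m₂)=(-1/2,1): CG² = 3/5, CG = −√(3/5)
Pairs with CG² = 2/5: (1/2,0): +√(2/5)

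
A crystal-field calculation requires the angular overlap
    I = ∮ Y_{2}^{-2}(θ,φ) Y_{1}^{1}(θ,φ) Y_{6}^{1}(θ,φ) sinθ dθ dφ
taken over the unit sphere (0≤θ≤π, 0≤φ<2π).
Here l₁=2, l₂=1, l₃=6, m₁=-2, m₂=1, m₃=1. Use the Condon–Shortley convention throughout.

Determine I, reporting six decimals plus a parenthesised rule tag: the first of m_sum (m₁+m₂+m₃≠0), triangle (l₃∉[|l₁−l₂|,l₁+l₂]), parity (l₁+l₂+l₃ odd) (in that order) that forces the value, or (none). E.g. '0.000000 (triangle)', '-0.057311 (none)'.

0.000000 (triangle)

triangle: need 1≤l₃≤3, have 6; I=0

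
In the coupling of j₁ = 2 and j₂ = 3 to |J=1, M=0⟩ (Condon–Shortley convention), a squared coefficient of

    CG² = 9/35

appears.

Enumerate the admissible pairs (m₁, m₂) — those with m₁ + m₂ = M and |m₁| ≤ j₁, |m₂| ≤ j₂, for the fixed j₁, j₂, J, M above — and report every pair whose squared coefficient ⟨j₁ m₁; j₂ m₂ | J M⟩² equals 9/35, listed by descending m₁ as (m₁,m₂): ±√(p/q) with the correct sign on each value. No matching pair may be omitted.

(0,0): +√(9/35)

Admissible pairs with m₁+m₂ = M = 0: (-2,2), (-1,1), (0,0), (1,-1), (2,-2)
  (m₁,m₂)=(2,-2): CG² = 1/7, CG = +√(1/7)
  (m₁,m₂)=(1,-1): CG² = 8/35, CG = −√(8/35)
  (m₁,m₂)=(0,0): CG² = 9/35, CG = +√(9/35)   ← matches the target
  (m₁,m₂)=(-1,1): CG² = 8/35, CG = −√(8/35)
  (m₁,m₂)=(-2,2): CG² = 1/7, CG = +√(1/7)
Pairs with CG² = 9/35: (0,0): +√(9/35)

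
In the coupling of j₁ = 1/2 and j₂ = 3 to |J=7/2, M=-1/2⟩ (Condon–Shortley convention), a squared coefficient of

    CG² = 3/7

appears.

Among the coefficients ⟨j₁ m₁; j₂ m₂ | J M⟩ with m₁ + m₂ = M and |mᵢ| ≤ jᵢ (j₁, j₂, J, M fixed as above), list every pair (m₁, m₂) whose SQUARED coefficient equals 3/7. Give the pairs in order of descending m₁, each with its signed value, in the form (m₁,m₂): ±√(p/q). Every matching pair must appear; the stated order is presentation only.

Admissible pairs with m₁+m₂ = M = -1/2: (-1/2,0), (1/2,-1)
  (m₁,m₂)=(1/2,-1): CG² = 3/7, CG = +√(3/7)   ← matches the target
  (m₁,m₂)=(-1/2,0): CG² = 4/7, CG = +√(4/7)
Pairs with CG² = 3/7: (1/2,-1): +√(3/7)

(1/2,-1): +√(3/7)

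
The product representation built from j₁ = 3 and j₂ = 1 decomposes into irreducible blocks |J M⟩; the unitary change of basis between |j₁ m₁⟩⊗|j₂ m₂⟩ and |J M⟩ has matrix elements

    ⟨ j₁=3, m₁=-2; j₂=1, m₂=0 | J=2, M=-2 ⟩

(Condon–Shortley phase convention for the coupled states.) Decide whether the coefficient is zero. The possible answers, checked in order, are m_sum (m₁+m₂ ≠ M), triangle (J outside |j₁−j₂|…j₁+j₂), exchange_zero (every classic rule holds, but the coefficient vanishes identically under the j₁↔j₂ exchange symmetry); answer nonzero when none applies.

m-sum: m₁+m₂ = -2+0 = -2, M = -2  ✓
triangle: |j₁−j₂| = 2 ≤ J = 2 ≤ j₁+j₂ = 4  ✓
exchange: j₁≠j₂ or m₁≠m₂ — the exchange symmetry imposes no constraint here
value check: CG = −√(5/21) = -0.487950 ≠ 0

nonzero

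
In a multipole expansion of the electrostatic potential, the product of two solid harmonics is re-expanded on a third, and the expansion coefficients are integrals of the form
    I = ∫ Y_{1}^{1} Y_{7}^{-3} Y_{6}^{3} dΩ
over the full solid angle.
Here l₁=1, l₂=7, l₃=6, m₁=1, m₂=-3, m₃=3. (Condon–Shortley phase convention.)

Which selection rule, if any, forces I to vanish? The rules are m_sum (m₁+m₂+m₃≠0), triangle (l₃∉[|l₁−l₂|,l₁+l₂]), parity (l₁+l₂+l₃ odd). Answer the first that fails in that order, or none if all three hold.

m_sum

azimuthal sum: 1 − 3 + 3 = 1  ✗
6 ≤ 6 ≤ 8 (triangle on l)
L = 1 + 7 + 6 = 14 (even)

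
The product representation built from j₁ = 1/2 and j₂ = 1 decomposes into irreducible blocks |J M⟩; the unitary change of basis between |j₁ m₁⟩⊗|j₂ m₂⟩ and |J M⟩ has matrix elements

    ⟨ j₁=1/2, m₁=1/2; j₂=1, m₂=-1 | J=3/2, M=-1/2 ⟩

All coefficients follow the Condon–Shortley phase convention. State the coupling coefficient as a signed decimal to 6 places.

+√(1/3) ≈ +0.577350

j₁+j₂−J=0  J+j₁−j₂=1  J−j₁+j₂=2  j₁+j₂+J+1=4
(j₁±m₁, j₂±m₂, J±M) = (1,0,0,2,1,2)
P² = 4/3
sum k=0..0:
  [0] +1/2 = 1/2
S = 1/2
C² = P²·S² = 1/3 ; C = +0.577350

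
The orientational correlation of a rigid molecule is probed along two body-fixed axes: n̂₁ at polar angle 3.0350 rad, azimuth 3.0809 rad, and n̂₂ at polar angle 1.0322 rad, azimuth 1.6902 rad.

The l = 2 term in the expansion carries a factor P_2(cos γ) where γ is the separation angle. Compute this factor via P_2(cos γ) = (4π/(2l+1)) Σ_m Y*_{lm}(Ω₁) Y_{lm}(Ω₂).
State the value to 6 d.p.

-0.134448

Addition theorem: P_2(cos γ) = (4π/5) Σ_m Y*_{lm}(Ω₁) Y_{lm}(Ω₂), m = −2…2:
  [-2]  conj(Y_{2,-2})(Ω₁) = (0.004340, -0.000529) ; Y_{2,-2}(Ω₂) = (-0.276568, 0.067331) ; Δ = (-0.001165, 0.000439)
  [-1]  conj(Y_{2,-1})(Ω₁) = (0.081575, -0.004957) ; Y_{2,-1}(Ω₂) = (-0.040521, -0.337743) ; Δ = (-0.004980, -0.027351)
  [+0]  conj(Y_{2,0})(Ω₁) = (0.620073, -0.000000) ; Y_{2,0}(Ω₂) = (-0.066454, 0.000000) ; Δ = (-0.041206, 0.000000)
  [+1]  conj(Y_{2,1})(Ω₁) = (-0.081575, -0.004957) ; Y_{2,1}(Ω₂) = (0.040521, -0.337743) ; Δ = (-0.004980, 0.027351)
  [+2]  conj(Y_{2,2})(Ω₁) = (0.004340, 0.000529) ; Y_{2,2}(Ω₂) = (-0.276568, -0.067331) ; Δ = (-0.001165, -0.000439)
Accumulated sum (-0.053495, 0.000000); after 4π/(2l+1) scaling, (-0.134448, 0.000000) ⇒ P_2 = -0.134448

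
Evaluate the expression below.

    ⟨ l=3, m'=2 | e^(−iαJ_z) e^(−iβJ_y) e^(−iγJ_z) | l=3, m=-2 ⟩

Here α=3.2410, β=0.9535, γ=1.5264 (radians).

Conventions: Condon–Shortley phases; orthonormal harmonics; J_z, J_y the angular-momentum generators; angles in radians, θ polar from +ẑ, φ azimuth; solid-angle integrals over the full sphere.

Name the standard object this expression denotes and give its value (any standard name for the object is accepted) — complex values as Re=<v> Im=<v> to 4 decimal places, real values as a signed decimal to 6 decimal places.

Wigner D-matrix element, Re=-0.1589 Im=0.0470

This is a Wigner D-matrix element — the rotation-matrix element ⟨l m'| R(α,β,γ) |l m⟩ in the angular-momentum basis.
D^3_{2,-2}(3.2410,0.9535,1.5264) = e^{-i·2·3.2410}·d^3_{2,-2}(0.9535)·e^{-i·-2·1.5264}. Compute d first:
Half-angle: c=0.888491, s=0.458894. N=√(120·1·1·120)=120.000000
k: max(0,(-2)−(2))=0 … min(3+(-2),3−(2))=1
  k=0: (−1)^4·120.0000/(24)·0.8885^2·0.4589^4 = +0.175035
  k=1: (−1)^5·120.0000/(120)·0.8885^0·0.4589^6 = -0.009338
d^3_{2,-2}(0.9535) = +0.175035 -0.009338 = +0.165697
Attach z-rotation phases: D = e^{-i(2)(3.2410)}·(+0.165697)·e^{-i(-2)(1.5264)} = -0.158891+0.047001i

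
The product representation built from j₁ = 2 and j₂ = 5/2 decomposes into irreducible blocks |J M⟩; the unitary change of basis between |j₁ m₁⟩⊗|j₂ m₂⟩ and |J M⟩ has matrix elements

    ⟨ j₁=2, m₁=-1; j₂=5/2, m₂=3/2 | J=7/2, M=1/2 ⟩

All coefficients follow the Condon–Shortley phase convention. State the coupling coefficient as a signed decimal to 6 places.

√[8·1!3!4!/9! · 1!3!4!1!4!3!] = √(2304/35)
  +(−1)^0/∏(0,1,3,4,0,0)! = 1/144  (running 1/144)
  +(−1)^1/∏(1,0,2,3,1,1)! = -1/12  (running -11/144)
⟨..|..⟩ = √(2304/35)·(-11/144) = -0.619780

−√(121/315) = -0.619780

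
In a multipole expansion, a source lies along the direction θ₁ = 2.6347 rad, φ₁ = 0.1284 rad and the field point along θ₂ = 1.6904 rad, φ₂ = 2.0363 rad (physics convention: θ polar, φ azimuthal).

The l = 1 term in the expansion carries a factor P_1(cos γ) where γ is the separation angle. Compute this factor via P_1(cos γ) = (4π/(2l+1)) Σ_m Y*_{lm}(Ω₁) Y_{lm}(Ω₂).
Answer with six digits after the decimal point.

Term-by-term m-sum for l=1 (normalisation 4π/3 = 4.188790):
  [-1]  conj(Y_{1,-1})(Ω₁) = 0.16634 + 0.02148j ; Y_{1,-1}(Ω₂) = -0.15398 - 0.30653j ; Δ = -0.01903 - 0.05430j
  [+0]  conj(Y_{1,0})(Ω₁) = -0.42716 + 0.00000j ; Y_{1,0}(Ω₂) = -0.05830 + 0.00000j ; Δ = 0.02490 + 0.00000j
  [+1]  conj(Y_{1,1})(Ω₁) = -0.16634 + 0.02148j ; Y_{1,1}(Ω₂) = 0.15398 - 0.30653j ; Δ = -0.01903 + 0.05430j
Total Σ_m = -0.01316 + 0.00000j. Multiply by 4.188790: -0.05511 + 0.00000j. P_1(cos γ) = -0.055107

-0.055107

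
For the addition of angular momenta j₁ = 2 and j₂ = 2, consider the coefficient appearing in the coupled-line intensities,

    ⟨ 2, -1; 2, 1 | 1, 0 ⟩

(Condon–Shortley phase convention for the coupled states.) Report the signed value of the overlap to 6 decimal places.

√[3·3!1!1!/6! · 1!3!3!1!1!1!] = √(9/10)
  +(−1)^2/∏(2,1,1,1,0,0)! = 1/2  (running 1/2)
  +(−1)^3/∏(3,0,0,0,1,1)! = -1/6  (running 1/3)
⟨..|..⟩ = √(9/10)·(1/3) = +0.316228

+√(1/10) ≈ +0.316228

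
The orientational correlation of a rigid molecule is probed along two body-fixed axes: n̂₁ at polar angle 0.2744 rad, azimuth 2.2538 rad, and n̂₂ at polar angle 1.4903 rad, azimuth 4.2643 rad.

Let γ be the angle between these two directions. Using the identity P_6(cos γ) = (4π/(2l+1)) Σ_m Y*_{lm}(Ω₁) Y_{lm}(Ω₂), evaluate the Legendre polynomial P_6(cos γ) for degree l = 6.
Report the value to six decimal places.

-0.303277

Term-by-term m-sum for l=6 (normalisation 4π/13 = 0.966644):
  m=-6: (0.00011 + 0.00016j) × (0.42598 - 0.20738j) = 0.00008 + 0.00004j  (running Σ = 0.00008 + 0.00004j)
  m=-5: (0.00064 - 0.00227j) × (-0.10380 - 0.08218j) = -0.00025 + 0.00018j  (running Σ = -0.00017 + 0.00023j)
  m=-4: (-0.01622 + 0.00704j) × (0.07189 - 0.31914j) = 0.00108 + 0.00568j  (running Σ = 0.00091 + 0.00591j)
  m=-3: (0.07966 + 0.04129j) × (-0.14804 + 0.03412j) = -0.01320 - 0.00339j  (running Σ = -0.01229 + 0.00251j)
  m=-2: (-0.06154 - 0.29627j) × (-0.17887 - 0.22364j) = -0.05525 + 0.06676j  (running Σ = -0.06755 + 0.06927j)
  m=-1: (-0.37535 + 0.46132j) × (-0.06877 + 0.14307j) = -0.04019 - 0.08543j  (running Σ = -0.10773 - 0.01616j)
  m=0: (0.35669 + 0.00000j) × (-0.27552 + 0.00000j) = -0.09828 + 0.00000j  (running Σ = -0.20601 - 0.01616j)
  m=1: (0.37535 + 0.46132j) × (0.06877 + 0.14307j) = -0.04019 + 0.08543j  (running Σ = -0.24620 + 0.06927j)
  m=2: (-0.06154 + 0.29627j) × (-0.17887 + 0.22364j) = -0.05525 - 0.06676j  (running Σ = -0.30145 + 0.00251j)
  m=3: (-0.07966 + 0.04129j) × (0.14804 + 0.03412j) = -0.01320 + 0.00339j  (running Σ = -0.31465 + 0.00591j)
  m=4: (-0.01622 - 0.00704j) × (0.07189 + 0.31914j) = 0.00108 - 0.00568j  (running Σ = -0.31357 + 0.00023j)
  m=5: (-0.00064 - 0.00227j) × (0.10380 - 0.08218j) = -0.00025 - 0.00018j  (running Σ = -0.31382 + 0.00004j)
  m=6: (0.00011 - 0.00016j) × (0.42598 + 0.20738j) = 0.00008 - 0.00004j  (running Σ = -0.31374 + 0.00000j)
Σ over m = -0.31374 + 0.00000j; ×(4π/13) → -0.30328 + 0.00000j. Real part: -0.303277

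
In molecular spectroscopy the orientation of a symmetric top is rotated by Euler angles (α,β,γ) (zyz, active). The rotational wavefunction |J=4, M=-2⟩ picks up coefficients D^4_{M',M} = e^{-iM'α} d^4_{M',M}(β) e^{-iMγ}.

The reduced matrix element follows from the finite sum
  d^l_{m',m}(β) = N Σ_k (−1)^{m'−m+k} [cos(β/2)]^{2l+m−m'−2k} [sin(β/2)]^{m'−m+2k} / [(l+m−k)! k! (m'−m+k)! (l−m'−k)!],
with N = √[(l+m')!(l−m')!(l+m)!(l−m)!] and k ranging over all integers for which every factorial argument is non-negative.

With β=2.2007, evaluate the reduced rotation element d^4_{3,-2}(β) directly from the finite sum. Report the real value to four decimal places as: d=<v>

d^4_{3,-2}(β=2.2007) via the finite sum:
With c≡cos(β/2)=0.453284 and s≡sin(β/2)=0.891366, N=[5040·1·2·720]^{1/2}=2693.993318
Admissible k: 0..1 (factorial args all ≥0)
  k=0: (−1)^5·2693.9933/(240)·0.4533^3·0.8914^5 = -0.588271
  k=1: (−1)^6·2693.9933/(720)·0.4533^1·0.8914^7 = +0.758276
d^4_{3,-2}(2.2007) = -0.588271 +0.758276 = +0.170005

d=0.1700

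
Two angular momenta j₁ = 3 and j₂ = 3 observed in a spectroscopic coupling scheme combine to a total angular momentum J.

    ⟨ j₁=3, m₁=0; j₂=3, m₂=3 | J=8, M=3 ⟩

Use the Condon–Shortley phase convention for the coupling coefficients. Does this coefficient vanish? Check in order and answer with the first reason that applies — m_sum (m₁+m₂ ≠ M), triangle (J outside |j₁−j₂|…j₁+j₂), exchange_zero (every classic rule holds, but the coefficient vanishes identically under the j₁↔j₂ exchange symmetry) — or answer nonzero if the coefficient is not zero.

triangle

m-sum: m₁+m₂ = 0+3 = 3, M = 3  ✓
triangle: need |j₁−j₂| ≤ J ≤ j₁+j₂, i.e. J ∈ [0, 6]; J = 8 is outside ✗ ⇒ coefficient is 0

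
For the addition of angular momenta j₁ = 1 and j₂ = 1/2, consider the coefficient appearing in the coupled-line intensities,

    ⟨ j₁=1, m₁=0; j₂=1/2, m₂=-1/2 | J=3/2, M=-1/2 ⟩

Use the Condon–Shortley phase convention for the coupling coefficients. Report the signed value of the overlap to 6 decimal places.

+0.816497

triangle: 0!*2!*1!/4! = 2/24
(j±m)!: 1!*1!*0!*1!*1!*2! = 2
prefactor² = (2J+1)*Δ*N² = 2/3
  k=0: +1/(0!*0!*1!*0!*1!*1!) = 1
Σ = 1  ⇒  CG² = 2/3*1² = 2/3
CG = +√(2/3) = +0.816497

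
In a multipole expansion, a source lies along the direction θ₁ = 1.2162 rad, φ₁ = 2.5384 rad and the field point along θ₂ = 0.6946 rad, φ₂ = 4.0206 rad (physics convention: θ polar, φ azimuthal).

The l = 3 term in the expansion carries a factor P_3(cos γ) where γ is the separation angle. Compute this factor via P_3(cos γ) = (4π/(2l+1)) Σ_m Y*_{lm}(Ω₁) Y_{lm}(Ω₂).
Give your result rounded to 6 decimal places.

Term-by-term m-sum for l=3 (normalisation 4π/7 = 1.795196):
  m=-3: (0.08139 + 0.33433j) × (0.09578 + 0.05289j) = -0.00989 + 0.03633j  (running Σ = -0.00989 + 0.03633j)
  m=-2: (0.11122 - 0.29157j) × (-0.05988 - 0.31608j) = -0.09882 - 0.01770j  (running Σ = -0.10871 + 0.01863j)
  m=-1: (0.09914 - 0.06829j) × (-0.25752 + 0.31088j) = -0.00430 + 0.04841j  (running Σ = -0.11301 + 0.06704j)
  m=0: (-0.31061 + 0.00000j) × (-0.01391 + 0.00000j) = 0.00432 + 0.00000j  (running Σ = -0.10869 + 0.06704j)
  m=1: (-0.09914 - 0.06829j) × (0.25752 + 0.31088j) = -0.00430 - 0.04841j  (running Σ = -0.11299 + 0.01863j)
  m=2: (0.11122 + 0.29157j) × (-0.05988 + 0.31608j) = -0.09882 + 0.01770j  (running Σ = -0.21181 + 0.03633j)
  m=3: (-0.08139 + 0.33433j) × (-0.09578 + 0.05289j) = -0.00989 - 0.03633j  (running Σ = -0.22170 + 0.00000j)
Accumulated sum -0.22170 + 0.00000j; after 4π/(2l+1) scaling, -0.39799 + 0.00000j ⇒ P_3 = -0.397990

-0.397990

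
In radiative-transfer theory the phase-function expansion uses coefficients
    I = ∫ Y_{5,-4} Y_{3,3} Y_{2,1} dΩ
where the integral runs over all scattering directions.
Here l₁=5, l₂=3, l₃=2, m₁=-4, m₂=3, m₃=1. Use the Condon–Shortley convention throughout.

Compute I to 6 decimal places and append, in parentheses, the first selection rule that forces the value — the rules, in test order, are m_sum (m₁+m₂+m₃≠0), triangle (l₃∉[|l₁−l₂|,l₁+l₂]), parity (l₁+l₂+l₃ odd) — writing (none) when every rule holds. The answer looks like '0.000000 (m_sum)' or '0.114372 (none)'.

0.219610 (none)

Checks pass: Σm=0; 10 even; l₃=2∈[2,8].
(2·5+1)(2·3+1)(2·2+1) = 385
Δ: 6! 4! 0! / 11! → 1/2310
sum: t=3:−1/144 = -1/144
3j²(5 3 2; 0 0 0) = Δ·Π!·Σ² = 10/231  (sign -1)
sum: t=6:+1/4320 = 1/4320
3j²(5 3 2; -4 3 1) = Δ·Π!·Σ² = 2/55  (sign -1)
combine: 4πI² = 385·10/231·2/55 = 20/33
take √, sign +1: I = 0.21961050
No selection rule forces the value: the integral is nonzero (none).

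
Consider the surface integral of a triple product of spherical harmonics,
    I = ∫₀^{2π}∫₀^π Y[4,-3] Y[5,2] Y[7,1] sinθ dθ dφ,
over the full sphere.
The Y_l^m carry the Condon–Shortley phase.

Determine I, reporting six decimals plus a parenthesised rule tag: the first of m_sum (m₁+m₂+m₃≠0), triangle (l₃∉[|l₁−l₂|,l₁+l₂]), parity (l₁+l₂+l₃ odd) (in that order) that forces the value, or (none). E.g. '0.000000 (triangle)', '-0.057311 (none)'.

0.159382 (none)

m-sum 0 ✓  L=16 even ✓  1≤7≤9 ✓
Π(2lᵢ+1) = 9×11×15 = 1485
triangle coeff Δ(4,5,7) = 1/6126120
Σ_t [0,2]: t=0:+1/69120 t=1:−1/20736 t=2:+1/69120 = -1/51840
(3j)²=280/21879 [(4 5 7; 0 0 0)], sign=+1
Σ_t [1,2]: t=1:−1/1036800 t=2:+1/172800 = 1/207360
(3j)²=245/14586 [(4 5 7; -3 2 1)], sign=+1
⇒ 4πI² = 171500/537251
I = (+1)√(171500/537251/(4π)) = 0.15938172
No selection rule forces the value: the integral is nonzero (none).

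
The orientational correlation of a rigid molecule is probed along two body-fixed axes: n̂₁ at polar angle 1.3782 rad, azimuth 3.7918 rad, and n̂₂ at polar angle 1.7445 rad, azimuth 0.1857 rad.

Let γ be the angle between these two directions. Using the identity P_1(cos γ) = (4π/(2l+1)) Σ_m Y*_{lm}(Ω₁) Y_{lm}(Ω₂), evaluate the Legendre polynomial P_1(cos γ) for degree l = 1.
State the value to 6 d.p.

-0.897388

Expand P_1 via completeness: Σ_{m} conj(Y_{1,m}) at Ω₁ times Y_{1,m} at Ω₂ —
  m=-1: Y*=-0.269914-0.205278i  Y=+0.334444-0.062830i  product -0.103169-0.051695i
  m=+0: Y*=+0.093522-0.000000i  Y=-0.084446+0.000000i  product -0.007898+0.000000i
  m=+1: Y*=+0.269914-0.205278i  Y=-0.334444-0.062830i  product -0.103169+0.051695i
Total Σ_m = -0.214236+0.000000i. Multiply by 4.188790: -0.897388+0.000000i. P_1(cos γ) = -0.897388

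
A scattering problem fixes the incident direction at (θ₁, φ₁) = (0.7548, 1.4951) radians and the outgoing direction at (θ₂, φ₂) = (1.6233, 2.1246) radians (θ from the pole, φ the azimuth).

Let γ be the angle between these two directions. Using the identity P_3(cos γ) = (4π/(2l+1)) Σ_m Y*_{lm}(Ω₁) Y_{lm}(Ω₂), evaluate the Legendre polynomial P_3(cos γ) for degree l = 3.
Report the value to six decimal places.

Expand P_3 via completeness: Σ_{m} conj(Y_{3,m}) at Ω₁ times Y_{3,m} at Ω₂ —
  m=-3: (-0.030211-0.130743i) × (+0.413797-0.037599i) = -0.017417-0.052965i  (running Σ = -0.017417-0.052965i)
  m=-2: (-0.345451+0.052702i) × (+0.023898-0.047850i) = -0.005734+0.017789i  (running Σ = -0.023151-0.035176i)
  m=-1: (+0.027678+0.364944i) × (+0.167397+0.270716i) = -0.094163+0.068583i  (running Σ = -0.117314+0.033408i)
  m=0: (-0.094352-0.000000i) × (+0.058483+0.000000i) = -0.005518-0.000000i  (running Σ = -0.122832+0.033408i)
  m=1: (-0.027678+0.364944i) × (-0.167397+0.270716i) = -0.094163-0.068583i  (running Σ = -0.216994-0.035176i)
  m=2: (-0.345451-0.052702i) × (+0.023898+0.047850i) = -0.005734-0.017789i  (running Σ = -0.222728-0.052965i)
  m=3: (+0.030211-0.130743i) × (-0.413797-0.037599i) = -0.017417+0.052965i  (running Σ = -0.240145+0.000000i)
Total Σ_m = -0.240145+0.000000i. Multiply by 1.795196: -0.431108+0.000000i. P_3(cos γ) = -0.431108

-0.431108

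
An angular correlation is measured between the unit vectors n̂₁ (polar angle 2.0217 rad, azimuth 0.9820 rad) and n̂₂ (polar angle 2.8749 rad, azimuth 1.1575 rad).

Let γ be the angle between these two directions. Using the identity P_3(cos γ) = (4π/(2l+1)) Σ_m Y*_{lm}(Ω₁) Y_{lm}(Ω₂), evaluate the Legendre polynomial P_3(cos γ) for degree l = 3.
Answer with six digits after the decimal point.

Addition theorem: P_3(cos γ) = (4π/7) Σ_m Y*_{lm}(Ω₁) Y_{lm}(Ω₂), m = −3…3:
  m=-3: (-0.298410+0.059123i) × (-0.007223+0.002481i) = +0.002009-0.001167i  (running Σ = +0.002009-0.001167i)
  m=-2: (+0.138234-0.333252i) × (+0.046382+0.050370i) = +0.023198-0.008494i  (running Σ = +0.025206-0.009662i)
  m=-1: (-0.008155-0.012212i) × (+0.124951-0.284914i) = -0.004498+0.000798i  (running Σ = +0.020708-0.008864i)
  m=0: (+0.333455-0.000000i) × (-0.594955+0.000000i) = -0.198390+0.000000i  (running Σ = -0.177683-0.008864i)
  m=1: (+0.008155-0.012212i) × (-0.124951-0.284914i) = -0.004498-0.000798i  (running Σ = -0.182181-0.009662i)
  m=2: (+0.138234+0.333252i) × (+0.046382-0.050370i) = +0.023198+0.008494i  (running Σ = -0.158983-0.001167i)
  m=3: (+0.298410+0.059123i) × (+0.007223+0.002481i) = +0.002009+0.001167i  (running Σ = -0.156975+0.000000i)
Total Σ_m = -0.156975+0.000000i. Multiply by 1.795196: -0.281800+0.000000i. P_3(cos γ) = -0.281800

-0.281800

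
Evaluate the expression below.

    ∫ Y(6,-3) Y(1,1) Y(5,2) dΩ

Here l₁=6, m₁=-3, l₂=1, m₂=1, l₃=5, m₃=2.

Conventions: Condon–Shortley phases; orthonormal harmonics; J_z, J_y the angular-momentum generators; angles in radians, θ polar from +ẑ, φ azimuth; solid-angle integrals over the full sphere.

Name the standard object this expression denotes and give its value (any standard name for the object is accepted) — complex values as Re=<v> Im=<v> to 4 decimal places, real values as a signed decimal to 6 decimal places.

Gaunt coefficient, -0.245154

This is a Gaunt coefficient — the integral of a triple product of spherical harmonics over the sphere.
Checks pass: Σm=0; 12 even; l₃=5∈[5,7].
(2·6+1)(2·1+1)(2·5+1) = 429
Δ: 2! 10! 0! / 13! → 1/858
sum: t=1:−1/14400 = -1/14400
3j²(6 1 5; 0 0 0) = Δ·Π!·Σ² = 6/143  (sign +1)
sum: t=2:+1/60480 = 1/60480
3j²(6 1 5; -3 1 2) = Δ·Π!·Σ² = 6/143  (sign -1)
combine: 4πI² = 429·6/143·6/143 = 108/143
take √, sign -1: I = -0.24515397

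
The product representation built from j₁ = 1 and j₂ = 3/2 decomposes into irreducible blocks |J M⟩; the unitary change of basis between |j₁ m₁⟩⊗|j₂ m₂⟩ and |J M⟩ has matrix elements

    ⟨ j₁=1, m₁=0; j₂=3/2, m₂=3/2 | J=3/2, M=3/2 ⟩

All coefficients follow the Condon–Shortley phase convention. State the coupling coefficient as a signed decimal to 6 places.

√[4·1!1!2!/5! · 1!1!3!0!3!0!] = √(12/5)
  +(−1)^1/∏(1,0,0,2,1,0)! = -1/2  (running -1/2)
⟨..|..⟩ = √(12/5)·(-1/2) = -0.774597

-0.774597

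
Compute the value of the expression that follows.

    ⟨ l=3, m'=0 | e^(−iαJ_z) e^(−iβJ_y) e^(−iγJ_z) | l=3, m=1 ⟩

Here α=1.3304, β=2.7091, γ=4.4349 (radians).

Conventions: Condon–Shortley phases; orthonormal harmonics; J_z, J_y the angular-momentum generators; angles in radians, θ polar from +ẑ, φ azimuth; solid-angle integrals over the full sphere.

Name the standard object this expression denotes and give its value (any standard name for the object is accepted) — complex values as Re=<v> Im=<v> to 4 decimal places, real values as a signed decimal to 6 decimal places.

This is a Wigner D-matrix element — the rotation-matrix element ⟨l m'| R(α,β,γ) |l m⟩ in the angular-momentum basis.
D^3_{0,1}(1.3304,2.7091,4.4349) = e^{-i·0·1.3304}·d^3_{0,1}(2.7091)·e^{-i·1·4.4349}. Compute d first:
Half-angle: c=0.214565, s=0.976710. N=√(6·6·24·2)=41.569219
Admissible k: 1..3 (factorial args all ≥0)
  k=1: (−1)^0·41.5692/(12)·0.2146^5·0.9767^1 = +0.001539
  k=2: (−1)^1·41.5692/(4)·0.2146^3·0.9767^3 = -0.095650
  k=3: (−1)^2·41.5692/(12)·0.2146^1·0.9767^5 = +0.660658
d^3_{0,1}(2.7091) = +0.001539 -0.095650 +0.660658 = +0.566547
Attach z-rotation phases: D = e^{-i(0)(1.3304)}·(+0.566547)·e^{-i(1)(4.4349)} = -0.155201+0.544875i

Wigner D-matrix element, Re=-0.1552 Im=0.5449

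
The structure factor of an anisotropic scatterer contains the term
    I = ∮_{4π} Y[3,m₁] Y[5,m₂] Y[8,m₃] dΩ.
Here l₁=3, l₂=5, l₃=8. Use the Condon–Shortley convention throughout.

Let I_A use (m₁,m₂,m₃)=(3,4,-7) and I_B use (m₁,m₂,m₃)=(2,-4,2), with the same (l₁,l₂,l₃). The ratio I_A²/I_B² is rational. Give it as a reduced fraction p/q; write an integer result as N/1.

Shared (l₁,l₂,l₃)=(3,5,8): N and (l;000)² cancel in I_A²/I_B².
A: Δ = 0!·6!·10!/17! = 1/136136; Racah Σ t=0..0: t=0:+1/261273600 = 1/261273600; ⇒ 3j(3 5 8; 3 4 -7)² = 5/136, sgn -1
B: Δ = 0!·6!·10!/17! = 1/136136; Racah Σ t=0..0: t=0:+1/43545600 = 1/43545600; ⇒ 3j(3 5 8; 2 -4 2)² = 15/34034, sgn +1
I_A²/I_B² = (5/136)/(15/34034) = 1001/12

1001/12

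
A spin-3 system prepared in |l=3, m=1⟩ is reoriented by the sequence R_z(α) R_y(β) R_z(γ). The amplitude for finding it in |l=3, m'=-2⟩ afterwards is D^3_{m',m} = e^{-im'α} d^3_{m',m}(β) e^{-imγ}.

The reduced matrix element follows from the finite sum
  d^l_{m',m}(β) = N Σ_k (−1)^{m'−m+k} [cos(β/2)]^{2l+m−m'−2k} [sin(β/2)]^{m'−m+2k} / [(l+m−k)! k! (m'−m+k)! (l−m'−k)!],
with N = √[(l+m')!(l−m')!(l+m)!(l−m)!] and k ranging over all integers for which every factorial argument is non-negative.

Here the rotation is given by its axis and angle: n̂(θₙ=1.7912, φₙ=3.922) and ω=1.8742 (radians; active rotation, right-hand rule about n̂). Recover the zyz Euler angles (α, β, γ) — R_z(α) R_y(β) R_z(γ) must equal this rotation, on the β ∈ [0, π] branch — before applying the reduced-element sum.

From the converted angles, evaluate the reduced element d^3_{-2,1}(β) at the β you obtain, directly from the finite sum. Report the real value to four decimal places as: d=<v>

Axis–angle → zyz. n̂ = (sinθₙcosφₙ, sinθₙsinφₙ, cosθₙ) = (-0.693436, -0.686549, -0.218624), ω = 1.8742.
R = I cosω + sinω [n̂]ₓ + (1−cosω) n̂n̂ᵀ gives
  R = [+0.325749, +0.826954, -0.458296; +0.409678, +0.313405, +0.856704; +0.852087, -0.466824, -0.236694]
β = atan2(√(R₁₃²+R₂₃²), R₃₃) = 1.809758; α = atan2(R₂₃, R₁₃) mod 2π = 2.062013; γ = atan2(R₃₂, −R₃₁) mod 2π = 3.642791
d^3_{-2,1}(β=1.8098) via the finite sum:
With c≡cos(β/2)=0.617781 and s≡sin(β/2)=0.786350, N=[1·120·24·2]^{1/2}=75.894664
k∈{3,4} keeps every argument non-negative
  k=3: (−1)^0·75.8947/(12)·0.6178^3·0.7864^3 = +0.725073
  k=4: (−1)^1·75.8947/(24)·0.6178^1·0.7864^5 = -0.587374
d^3_{-2,1}(1.8098) = +0.725073 -0.587374 = +0.137698

d=0.1377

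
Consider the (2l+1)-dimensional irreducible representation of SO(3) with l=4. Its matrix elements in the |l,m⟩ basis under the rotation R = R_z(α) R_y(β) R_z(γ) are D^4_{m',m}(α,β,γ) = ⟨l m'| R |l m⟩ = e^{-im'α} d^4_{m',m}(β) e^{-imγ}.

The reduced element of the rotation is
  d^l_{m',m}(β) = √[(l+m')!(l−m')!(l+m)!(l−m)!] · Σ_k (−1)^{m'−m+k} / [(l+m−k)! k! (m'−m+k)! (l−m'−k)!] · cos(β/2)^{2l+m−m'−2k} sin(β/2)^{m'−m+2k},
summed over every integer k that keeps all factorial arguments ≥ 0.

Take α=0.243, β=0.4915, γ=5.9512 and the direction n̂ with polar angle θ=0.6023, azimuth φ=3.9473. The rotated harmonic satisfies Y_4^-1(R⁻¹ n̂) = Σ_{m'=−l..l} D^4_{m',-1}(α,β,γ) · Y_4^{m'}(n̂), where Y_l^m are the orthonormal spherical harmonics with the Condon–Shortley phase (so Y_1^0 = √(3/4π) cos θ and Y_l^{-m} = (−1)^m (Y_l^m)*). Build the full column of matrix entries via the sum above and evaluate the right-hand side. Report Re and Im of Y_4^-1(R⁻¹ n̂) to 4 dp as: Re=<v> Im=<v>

Re=0.1974 Im=-0.1625

Need the full column D^4_{m',-1} for m'=−4..4 at α=0.2430, β=0.4915, γ=5.9512.
cos(β/2)=0.969955, sin(β/2)=0.243284
d^4_{-4,-1}: single k=3 term ⇒ +0.092511;  D = +0.074202+0.055248i
d^4_{-3,-1}: k∈[2..3] ⇒ +0.391207 -0.041018 = +0.350189;  D = +0.322951+0.135406i
d^4_{-2,-1}: k∈[1..3] ⇒ +0.833702 -0.262243 +0.010999 = +0.582458;  D = +0.575563+0.089353i
d^4_{-1,-1}: k∈[0..3] ⇒ +0.783453 -0.739312 +0.093021 -0.001951 = +0.135212;  D = +0.134677-0.012016i
d^4_{0,-1}: k∈[0..3] ⇒ -0.878800 +0.331714 -0.020868 +0.000219 = -0.567735;  D = -0.536735+0.185036i
d^4_{1,-1}: k∈[0..3] ⇒ +0.492875 -0.093021 +0.002926 -0.000012 = +0.402767;  D = +0.338002-0.219034i
d^4_{2,-1}: k∈[0..2] ⇒ -0.174829 +0.016498 -0.000208 = -0.158539;  D = -0.108392+0.115697i
d^4_{3,-1}: k∈[0..1] ⇒ +0.041018 -0.001548 = +0.039470;  D = +0.019262-0.034451i
d^4_{4,-1}: single k=0 term ⇒ -0.005820;  D = -0.001534+0.005614i
Y_4^{m'}(θ=0.6023,φ=3.9473) and Σ D·Y over m':
  (+0.0742+0.0552i)·(-0.0454+0.0037i)  (+0.3230+0.1354i)·(+0.1404+0.1243i)  (+0.5756+0.0894i)·(-0.0164-0.4027i)  (+0.1347-0.0120i)·(-0.2682+0.2793i)  (-0.5367+0.1850i)·(-0.1304+0.0000i)  (+0.3380-0.2190i)·(+0.2682+0.2793i)  (-0.1084+0.1157i)·(-0.0164+0.4027i)  (+0.0193-0.0345i)·(-0.1404+0.1243i)  (-0.0015+0.0056i)·(-0.0454-0.0037i)
Y_4^-1(R⁻¹ n̂) = +0.197437-0.162477i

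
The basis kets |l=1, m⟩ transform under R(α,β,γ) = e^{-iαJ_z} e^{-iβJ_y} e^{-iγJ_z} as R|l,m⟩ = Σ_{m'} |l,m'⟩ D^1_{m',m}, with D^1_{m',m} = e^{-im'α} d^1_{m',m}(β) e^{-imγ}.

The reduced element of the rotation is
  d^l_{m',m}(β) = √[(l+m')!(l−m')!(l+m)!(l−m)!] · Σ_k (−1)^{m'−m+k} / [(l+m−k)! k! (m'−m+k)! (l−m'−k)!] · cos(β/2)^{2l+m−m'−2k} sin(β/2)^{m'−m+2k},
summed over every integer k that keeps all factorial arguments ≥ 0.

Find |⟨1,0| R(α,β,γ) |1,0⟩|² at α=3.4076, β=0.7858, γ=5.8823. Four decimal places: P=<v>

P=0.4996

Split into d^1_{0,0}(β=0.7858) × two z-phases.
c=cos(0.785800/2)=0.923803, s=sin(0.785800/2)=0.382869; N=√[1·1·1·1]=1.000000
k∈{0,1} keeps every argument non-negative
  k=0: (−1)^0·1.0000/(1)·0.9238^2·0.3829^0 = +0.853411
  k=1: (−1)^1·1.0000/(1)·0.9238^0·0.3829^2 = -0.146589
d^1_{0,0}(0.7858) = +0.853411 -0.146589 = +0.706823
|D^1_{0,0}|² = |d^1_{0,0}(β)|² = (+0.706823)² = 0.499598 (the z-rotation phases have unit modulus)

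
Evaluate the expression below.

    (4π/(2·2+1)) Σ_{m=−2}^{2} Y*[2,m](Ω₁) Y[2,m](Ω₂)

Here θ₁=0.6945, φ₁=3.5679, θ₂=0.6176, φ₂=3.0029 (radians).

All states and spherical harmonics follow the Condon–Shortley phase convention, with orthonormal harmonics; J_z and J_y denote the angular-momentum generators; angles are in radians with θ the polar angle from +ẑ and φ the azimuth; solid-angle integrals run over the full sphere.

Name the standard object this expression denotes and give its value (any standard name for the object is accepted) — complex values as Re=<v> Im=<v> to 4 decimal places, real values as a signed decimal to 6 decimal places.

This sum is the spherical-harmonic addition theorem: it equals the Legendre polynomial P_l(cos γ) of the angle γ between the two directions.
Term-by-term m-sum for l=2 (normalisation 4π/5 = 2.513274):
  m=-2: (+0.104110+0.119139i) × (+0.124579+0.035471i) = +0.008744+0.018535i  (running Σ = +0.008744+0.018535i)
  m=-1: (-0.345906-0.157097i) × (-0.361223-0.050423i) = +0.117028+0.074188i  (running Σ = +0.125772+0.092724i)
  m=0: (+0.243228-0.000000i) × (+0.313499+0.000000i) = +0.076252+0.000000i  (running Σ = +0.202024+0.092724i)
  m=1: (+0.345906-0.157097i) × (+0.361223-0.050423i) = +0.117028-0.074188i  (running Σ = +0.319052+0.018535i)
  m=2: (+0.104110-0.119139i) × (+0.124579-0.035471i) = +0.008744-0.018535i  (running Σ = +0.327796+0.000000i)
Σ over m = +0.327796+0.000000i; ×(4π/5) → +0.823842+0.000000i. Real part: 0.823842

Legendre polynomial (addition theorem), +0.823842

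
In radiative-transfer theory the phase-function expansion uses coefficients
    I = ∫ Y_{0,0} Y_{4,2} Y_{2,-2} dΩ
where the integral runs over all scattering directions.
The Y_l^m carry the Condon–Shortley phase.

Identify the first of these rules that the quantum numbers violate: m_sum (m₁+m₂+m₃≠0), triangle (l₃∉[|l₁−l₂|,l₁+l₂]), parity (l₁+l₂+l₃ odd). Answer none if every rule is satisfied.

triangle

Σmᵢ = 0  ✓
l₃∈[|l₁−l₂|,l₁+l₂]=[4,4] required, l₃=2 fails  ✗
Σlᵢ = 6 ⇒ even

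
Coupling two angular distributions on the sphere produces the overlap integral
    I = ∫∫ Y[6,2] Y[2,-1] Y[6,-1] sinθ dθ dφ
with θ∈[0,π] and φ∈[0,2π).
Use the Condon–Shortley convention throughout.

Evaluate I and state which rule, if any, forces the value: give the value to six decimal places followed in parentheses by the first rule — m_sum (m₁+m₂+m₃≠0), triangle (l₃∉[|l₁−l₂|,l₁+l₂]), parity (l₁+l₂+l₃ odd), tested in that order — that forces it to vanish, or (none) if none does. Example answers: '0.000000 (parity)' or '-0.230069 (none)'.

Rules hold: Σm=0, L=14 even, 4≤6≤8.
N = 13·5·13 = 845
Δ = 2!·10!·2!/15! = 1/90090
Racah Σ t=0..2: t=0:+1/69120 t=1:−1/14400 t=2:+1/69120 = -7/172800
⇒ 3j(6 2 6; 0 0 0)² = 14/715, sgn -1
Racah Σ t=0..1: t=0:+1/34560 t=1:−1/60480 = 1/80640
⇒ 3j(6 2 6; 2 -1 -1)² = 6/1001, sgn -1
4πI² = N·(3j₀)²·(3jₘ)² = 12/121
I = +1·√(0.0991736/4π) = 0.08883682
No selection rule forces the value: the integral is nonzero (none).

0.088837 (none)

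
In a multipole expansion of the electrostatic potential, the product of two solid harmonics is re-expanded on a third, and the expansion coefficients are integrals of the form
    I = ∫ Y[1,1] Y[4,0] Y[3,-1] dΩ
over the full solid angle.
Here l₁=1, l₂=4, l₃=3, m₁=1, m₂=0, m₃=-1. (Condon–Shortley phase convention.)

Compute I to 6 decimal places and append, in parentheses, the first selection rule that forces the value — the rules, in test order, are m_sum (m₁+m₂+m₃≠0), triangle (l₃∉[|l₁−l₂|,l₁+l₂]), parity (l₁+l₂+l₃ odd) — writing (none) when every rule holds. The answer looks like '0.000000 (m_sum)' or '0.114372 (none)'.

Checks pass: Σm=0; 8 even; l₃=3∈[3,5].
(2·1+1)(2·4+1)(2·3+1) = 189
Δ: 2! 0! 6! / 9! → 1/252
sum: t=1:−1/36 = -1/36
3j²(1 4 3; 0 0 0) = Δ·Π!·Σ² = 4/63  (sign +1)
sum: t=0:+1/96 = 1/96
3j²(1 4 3; 1 0 -1) = Δ·Π!·Σ² = 1/42  (sign +1)
combine: 4πI² = 189·4/63·1/42 = 2/7
take √, sign +1: I = 0.15078601
No selection rule forces the value: the integral is nonzero (none).

0.150786 (none)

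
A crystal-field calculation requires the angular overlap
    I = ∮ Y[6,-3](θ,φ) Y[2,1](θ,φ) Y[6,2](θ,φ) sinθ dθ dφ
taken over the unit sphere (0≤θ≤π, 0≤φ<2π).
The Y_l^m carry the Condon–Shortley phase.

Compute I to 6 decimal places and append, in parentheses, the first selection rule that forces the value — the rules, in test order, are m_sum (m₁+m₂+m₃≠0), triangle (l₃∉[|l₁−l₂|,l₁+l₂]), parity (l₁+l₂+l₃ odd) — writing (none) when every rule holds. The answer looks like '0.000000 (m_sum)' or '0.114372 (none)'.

Rules hold: Σm=0, L=14 even, 4≤6≤8.
N = 13·5·13 = 845
Δ = 2!·10!·2!/15! = 1/90090
Racah Σ t=0..2: t=0:+1/69120 t=1:−1/14400 t=2:+1/69120 = -7/172800
⇒ 3j(6 2 6; 0 0 0)² = 14/715, sgn -1
Racah Σ t=1..2: t=1:−1/161280 t=2:+1/60480 = 1/96768
⇒ 3j(6 2 6; -3 1 2)² = 15/1001, sgn +1
4πI² = N·(3j₀)²·(3jₘ)² = 30/121
I = -1·√(0.247934/4π) = -0.14046335
No selection rule forces the value: the integral is nonzero (none).

-0.140463 (none)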